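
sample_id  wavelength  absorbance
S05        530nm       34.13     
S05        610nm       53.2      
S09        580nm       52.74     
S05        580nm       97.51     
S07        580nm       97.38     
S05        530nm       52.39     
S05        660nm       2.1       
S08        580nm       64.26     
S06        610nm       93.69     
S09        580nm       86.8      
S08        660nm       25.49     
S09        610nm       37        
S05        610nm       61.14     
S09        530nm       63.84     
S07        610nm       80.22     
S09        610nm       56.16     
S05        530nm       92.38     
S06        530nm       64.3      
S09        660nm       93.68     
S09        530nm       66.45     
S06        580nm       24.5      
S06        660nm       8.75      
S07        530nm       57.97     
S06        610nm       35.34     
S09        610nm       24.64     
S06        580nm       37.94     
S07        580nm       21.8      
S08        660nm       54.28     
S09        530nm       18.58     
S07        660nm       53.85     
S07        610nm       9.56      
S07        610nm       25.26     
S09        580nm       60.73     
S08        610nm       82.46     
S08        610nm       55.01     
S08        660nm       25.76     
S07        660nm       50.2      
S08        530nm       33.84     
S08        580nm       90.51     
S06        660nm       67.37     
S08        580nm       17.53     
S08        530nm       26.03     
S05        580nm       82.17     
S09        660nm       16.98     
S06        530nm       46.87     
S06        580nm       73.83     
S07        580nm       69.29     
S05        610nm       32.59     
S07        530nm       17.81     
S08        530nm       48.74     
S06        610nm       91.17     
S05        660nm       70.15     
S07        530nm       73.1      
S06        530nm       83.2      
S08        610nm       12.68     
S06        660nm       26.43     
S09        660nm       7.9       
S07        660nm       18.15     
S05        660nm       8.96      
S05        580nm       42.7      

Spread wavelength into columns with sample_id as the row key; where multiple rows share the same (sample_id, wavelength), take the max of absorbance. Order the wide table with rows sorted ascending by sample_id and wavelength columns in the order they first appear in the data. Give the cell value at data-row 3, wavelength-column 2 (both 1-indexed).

80.22

With rows sorted ascending by sample_id, row 3 is sample_id=S07. wavelength columns in first-appearance order: 530nm, 610nm, 580nm, 660nm; column 2 is 610nm.
Long rows with sample_id=S07, wavelength=610nm: max(80.22, 9.56, 25.26) = 80.22.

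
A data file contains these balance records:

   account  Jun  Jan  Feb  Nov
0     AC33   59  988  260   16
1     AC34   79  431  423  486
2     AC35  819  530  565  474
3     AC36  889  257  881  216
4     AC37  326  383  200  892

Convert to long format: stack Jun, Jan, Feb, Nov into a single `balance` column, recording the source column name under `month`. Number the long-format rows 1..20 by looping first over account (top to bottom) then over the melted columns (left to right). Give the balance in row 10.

530

20 rows total (5 × 4). Row 10: index ⌊(10-1)/4⌋ = 2 into account → AC35; (10-1) mod 4 = 1 into the melted columns → Jan.
So row 10 is (AC35, Jan, 530); balance = 530.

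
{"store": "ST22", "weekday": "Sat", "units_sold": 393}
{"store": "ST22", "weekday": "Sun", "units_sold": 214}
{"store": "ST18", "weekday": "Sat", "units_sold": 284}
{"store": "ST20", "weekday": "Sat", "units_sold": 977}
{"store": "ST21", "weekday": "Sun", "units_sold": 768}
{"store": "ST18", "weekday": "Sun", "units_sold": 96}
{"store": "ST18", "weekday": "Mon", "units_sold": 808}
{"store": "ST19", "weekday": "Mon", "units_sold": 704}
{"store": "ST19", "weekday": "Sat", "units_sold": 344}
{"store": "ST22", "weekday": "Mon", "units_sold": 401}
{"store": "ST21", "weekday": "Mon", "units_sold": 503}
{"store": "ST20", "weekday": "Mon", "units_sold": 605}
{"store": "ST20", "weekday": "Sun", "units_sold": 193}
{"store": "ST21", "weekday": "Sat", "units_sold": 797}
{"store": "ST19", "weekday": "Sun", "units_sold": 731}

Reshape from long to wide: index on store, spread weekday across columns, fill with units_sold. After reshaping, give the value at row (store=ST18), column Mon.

808

Wide layout: rows indexed by store, columns are the 3 distinct weekday values (Sat, Sun, Mon).
Cell (store=ST18, weekday=Mon) draws from the long row where store=ST18 and weekday=Mon, which has units_sold=808.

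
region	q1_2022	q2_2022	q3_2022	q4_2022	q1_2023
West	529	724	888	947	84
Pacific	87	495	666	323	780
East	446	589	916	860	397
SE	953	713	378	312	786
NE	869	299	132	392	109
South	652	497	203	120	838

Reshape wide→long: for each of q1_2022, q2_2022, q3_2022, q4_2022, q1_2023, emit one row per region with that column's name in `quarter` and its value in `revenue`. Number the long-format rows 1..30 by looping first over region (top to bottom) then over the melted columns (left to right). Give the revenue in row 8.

30 rows total (6 × 5). Row 8: index ⌊(8-1)/5⌋ = 1 into region → Pacific; (8-1) mod 5 = 2 into the melted columns → q3_2022.
So row 8 is (Pacific, q3_2022, 666); revenue = 666.

666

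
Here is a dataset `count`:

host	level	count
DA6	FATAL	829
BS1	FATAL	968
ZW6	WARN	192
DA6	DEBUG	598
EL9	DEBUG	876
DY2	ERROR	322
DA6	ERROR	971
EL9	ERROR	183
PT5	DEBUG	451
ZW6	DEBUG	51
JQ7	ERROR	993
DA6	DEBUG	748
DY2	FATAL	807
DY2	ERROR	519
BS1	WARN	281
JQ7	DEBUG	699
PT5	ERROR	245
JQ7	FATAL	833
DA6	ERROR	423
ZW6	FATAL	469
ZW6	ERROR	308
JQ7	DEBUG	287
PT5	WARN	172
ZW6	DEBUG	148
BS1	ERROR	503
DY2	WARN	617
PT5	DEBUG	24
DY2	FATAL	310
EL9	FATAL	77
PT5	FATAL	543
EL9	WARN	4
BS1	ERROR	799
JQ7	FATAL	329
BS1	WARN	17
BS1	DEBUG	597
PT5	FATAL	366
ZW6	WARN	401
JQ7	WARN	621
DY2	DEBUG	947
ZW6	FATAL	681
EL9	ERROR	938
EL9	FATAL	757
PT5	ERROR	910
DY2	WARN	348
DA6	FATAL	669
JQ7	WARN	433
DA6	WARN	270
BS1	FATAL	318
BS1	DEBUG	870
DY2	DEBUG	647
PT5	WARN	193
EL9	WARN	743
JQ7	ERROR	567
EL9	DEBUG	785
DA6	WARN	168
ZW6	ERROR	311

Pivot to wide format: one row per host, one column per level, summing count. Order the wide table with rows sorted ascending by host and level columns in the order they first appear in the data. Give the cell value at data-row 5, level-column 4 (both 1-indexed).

With rows sorted ascending by host, row 5 is host=JQ7. level columns in first-appearance order: FATAL, WARN, DEBUG, ERROR; column 4 is ERROR.
Long rows with host=JQ7, level=ERROR: 993 + 567 = 1560.

1560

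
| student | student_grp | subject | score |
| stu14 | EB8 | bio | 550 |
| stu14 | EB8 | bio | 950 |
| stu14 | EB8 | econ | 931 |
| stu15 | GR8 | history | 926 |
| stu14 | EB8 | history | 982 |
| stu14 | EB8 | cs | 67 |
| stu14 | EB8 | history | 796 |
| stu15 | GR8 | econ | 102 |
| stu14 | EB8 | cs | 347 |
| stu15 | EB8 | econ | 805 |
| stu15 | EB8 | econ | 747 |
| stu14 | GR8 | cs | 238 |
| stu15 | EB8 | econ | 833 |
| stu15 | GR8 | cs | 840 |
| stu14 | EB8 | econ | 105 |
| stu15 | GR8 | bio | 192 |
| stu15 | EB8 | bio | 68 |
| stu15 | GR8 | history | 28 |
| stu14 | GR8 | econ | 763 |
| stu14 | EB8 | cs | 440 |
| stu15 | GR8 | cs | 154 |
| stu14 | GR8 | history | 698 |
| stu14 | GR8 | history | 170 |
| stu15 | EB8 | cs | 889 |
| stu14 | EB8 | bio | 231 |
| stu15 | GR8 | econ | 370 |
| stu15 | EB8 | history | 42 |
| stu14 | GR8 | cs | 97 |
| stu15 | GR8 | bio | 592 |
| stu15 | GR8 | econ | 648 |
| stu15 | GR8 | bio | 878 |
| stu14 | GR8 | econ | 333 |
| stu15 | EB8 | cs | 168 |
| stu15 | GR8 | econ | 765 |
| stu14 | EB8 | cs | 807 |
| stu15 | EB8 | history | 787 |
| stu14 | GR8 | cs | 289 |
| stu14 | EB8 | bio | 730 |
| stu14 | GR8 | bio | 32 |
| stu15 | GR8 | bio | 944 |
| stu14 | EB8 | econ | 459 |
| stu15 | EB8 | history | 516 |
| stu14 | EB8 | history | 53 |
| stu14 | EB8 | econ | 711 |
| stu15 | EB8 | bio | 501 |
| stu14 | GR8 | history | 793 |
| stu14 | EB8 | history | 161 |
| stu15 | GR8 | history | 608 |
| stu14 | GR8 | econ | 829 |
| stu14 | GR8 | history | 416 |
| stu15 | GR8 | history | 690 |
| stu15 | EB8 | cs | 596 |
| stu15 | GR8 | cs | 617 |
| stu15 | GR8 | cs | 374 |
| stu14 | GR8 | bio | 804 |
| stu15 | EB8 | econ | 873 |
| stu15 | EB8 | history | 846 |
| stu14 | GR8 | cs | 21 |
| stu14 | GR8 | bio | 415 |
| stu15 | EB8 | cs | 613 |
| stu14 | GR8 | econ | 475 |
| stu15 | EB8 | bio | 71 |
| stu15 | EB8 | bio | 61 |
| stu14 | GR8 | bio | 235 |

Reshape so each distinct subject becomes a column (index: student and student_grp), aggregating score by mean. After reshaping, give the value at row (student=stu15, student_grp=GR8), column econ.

Rows with student=stu15, student_grp=GR8 and subject=econ: score values are 102, 370, 648, 765.
(102 + 370 + 648 + 765) / 4 = 471.25.

471.25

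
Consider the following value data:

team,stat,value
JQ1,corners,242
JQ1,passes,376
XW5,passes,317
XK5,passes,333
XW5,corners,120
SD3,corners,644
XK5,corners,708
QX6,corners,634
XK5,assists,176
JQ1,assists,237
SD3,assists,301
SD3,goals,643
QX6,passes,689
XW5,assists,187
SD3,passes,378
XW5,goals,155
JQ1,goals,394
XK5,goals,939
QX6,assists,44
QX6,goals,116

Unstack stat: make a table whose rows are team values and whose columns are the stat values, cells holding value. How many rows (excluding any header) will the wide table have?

5

5 distinct team values → 5 rows.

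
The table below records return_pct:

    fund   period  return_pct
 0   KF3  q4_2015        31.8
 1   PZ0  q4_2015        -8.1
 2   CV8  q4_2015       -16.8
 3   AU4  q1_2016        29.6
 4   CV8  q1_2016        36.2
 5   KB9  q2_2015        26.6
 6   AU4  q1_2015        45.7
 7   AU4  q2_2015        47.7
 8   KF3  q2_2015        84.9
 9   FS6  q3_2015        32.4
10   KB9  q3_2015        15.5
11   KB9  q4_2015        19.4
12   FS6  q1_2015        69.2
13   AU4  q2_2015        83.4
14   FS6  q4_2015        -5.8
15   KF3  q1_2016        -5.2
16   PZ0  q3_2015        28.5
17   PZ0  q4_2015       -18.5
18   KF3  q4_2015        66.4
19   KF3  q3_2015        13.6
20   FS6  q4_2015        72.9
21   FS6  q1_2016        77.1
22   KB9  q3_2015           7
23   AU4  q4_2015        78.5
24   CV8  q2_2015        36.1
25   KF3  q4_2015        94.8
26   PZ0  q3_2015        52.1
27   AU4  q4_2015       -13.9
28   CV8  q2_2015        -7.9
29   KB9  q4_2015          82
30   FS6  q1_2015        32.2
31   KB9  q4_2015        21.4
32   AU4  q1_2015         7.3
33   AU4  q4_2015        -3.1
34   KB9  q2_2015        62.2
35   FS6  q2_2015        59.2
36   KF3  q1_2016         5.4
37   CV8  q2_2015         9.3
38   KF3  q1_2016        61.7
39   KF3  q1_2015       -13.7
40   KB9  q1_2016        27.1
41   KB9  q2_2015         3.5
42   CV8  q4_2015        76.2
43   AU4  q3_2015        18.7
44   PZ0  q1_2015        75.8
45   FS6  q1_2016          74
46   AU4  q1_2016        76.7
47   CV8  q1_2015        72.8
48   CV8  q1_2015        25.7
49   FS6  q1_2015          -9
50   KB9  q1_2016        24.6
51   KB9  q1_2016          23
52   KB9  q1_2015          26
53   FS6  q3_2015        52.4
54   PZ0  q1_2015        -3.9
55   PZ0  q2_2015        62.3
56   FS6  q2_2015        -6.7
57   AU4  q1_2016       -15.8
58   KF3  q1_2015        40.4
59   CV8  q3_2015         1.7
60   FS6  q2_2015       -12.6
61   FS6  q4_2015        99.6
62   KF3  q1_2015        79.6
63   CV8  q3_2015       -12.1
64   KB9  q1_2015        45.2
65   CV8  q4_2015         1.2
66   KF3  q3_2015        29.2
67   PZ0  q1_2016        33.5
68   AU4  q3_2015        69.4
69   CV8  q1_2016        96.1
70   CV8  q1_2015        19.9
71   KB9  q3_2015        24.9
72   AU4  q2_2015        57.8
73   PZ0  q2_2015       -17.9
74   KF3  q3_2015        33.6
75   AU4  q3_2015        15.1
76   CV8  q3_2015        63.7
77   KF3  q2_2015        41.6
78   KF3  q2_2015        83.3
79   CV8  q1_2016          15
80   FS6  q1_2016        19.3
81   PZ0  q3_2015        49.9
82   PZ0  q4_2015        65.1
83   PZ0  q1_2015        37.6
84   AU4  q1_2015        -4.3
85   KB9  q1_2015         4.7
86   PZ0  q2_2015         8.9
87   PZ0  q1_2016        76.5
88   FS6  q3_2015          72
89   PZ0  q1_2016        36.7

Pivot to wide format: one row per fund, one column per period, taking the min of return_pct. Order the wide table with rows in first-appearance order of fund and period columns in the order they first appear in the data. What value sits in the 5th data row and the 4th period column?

4.7

With rows in first-appearance order of fund, row 5 is fund=KB9. period columns in first-appearance order: q4_2015, q1_2016, q2_2015, q1_2015, q3_2015; column 4 is q1_2015.
Long rows with fund=KB9, period=q1_2015: min(26, 45.2, 4.7) = 4.7.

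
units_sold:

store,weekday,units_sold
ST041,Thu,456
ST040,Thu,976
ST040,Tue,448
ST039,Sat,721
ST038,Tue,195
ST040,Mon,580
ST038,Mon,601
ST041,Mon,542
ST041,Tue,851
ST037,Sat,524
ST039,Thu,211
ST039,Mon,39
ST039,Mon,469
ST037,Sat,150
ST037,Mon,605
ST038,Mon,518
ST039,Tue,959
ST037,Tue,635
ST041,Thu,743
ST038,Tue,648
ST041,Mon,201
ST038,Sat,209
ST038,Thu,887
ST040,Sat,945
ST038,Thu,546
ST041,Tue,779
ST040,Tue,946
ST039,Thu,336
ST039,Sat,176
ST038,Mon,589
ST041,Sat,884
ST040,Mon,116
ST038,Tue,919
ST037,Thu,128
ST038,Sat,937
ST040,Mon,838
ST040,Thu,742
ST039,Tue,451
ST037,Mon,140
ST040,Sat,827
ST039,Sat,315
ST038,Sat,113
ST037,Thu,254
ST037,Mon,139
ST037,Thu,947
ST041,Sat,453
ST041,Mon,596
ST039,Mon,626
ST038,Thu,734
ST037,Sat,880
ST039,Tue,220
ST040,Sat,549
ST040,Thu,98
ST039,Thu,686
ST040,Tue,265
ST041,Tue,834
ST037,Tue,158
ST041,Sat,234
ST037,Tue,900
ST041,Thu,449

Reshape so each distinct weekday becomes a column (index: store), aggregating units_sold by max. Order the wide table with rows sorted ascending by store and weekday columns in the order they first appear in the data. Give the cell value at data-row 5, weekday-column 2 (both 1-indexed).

With rows sorted ascending by store, row 5 is store=ST041. weekday columns in first-appearance order: Thu, Tue, Sat, Mon; column 2 is Tue.
Long rows with store=ST041, weekday=Tue: max(851, 779, 834) = 851.

851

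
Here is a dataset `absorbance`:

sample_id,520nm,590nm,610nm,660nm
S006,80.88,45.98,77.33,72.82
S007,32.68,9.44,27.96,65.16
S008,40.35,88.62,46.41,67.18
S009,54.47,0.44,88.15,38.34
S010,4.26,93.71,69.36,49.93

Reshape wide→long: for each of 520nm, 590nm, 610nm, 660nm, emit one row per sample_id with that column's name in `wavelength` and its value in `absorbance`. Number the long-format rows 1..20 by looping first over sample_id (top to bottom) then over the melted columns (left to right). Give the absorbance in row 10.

20 rows total (5 × 4). Row 10: index ⌊(10-1)/4⌋ = 2 into sample_id → S008; (10-1) mod 4 = 1 into the melted columns → 590nm.
So row 10 is (S008, 590nm, 88.62); absorbance = 88.62.

88.62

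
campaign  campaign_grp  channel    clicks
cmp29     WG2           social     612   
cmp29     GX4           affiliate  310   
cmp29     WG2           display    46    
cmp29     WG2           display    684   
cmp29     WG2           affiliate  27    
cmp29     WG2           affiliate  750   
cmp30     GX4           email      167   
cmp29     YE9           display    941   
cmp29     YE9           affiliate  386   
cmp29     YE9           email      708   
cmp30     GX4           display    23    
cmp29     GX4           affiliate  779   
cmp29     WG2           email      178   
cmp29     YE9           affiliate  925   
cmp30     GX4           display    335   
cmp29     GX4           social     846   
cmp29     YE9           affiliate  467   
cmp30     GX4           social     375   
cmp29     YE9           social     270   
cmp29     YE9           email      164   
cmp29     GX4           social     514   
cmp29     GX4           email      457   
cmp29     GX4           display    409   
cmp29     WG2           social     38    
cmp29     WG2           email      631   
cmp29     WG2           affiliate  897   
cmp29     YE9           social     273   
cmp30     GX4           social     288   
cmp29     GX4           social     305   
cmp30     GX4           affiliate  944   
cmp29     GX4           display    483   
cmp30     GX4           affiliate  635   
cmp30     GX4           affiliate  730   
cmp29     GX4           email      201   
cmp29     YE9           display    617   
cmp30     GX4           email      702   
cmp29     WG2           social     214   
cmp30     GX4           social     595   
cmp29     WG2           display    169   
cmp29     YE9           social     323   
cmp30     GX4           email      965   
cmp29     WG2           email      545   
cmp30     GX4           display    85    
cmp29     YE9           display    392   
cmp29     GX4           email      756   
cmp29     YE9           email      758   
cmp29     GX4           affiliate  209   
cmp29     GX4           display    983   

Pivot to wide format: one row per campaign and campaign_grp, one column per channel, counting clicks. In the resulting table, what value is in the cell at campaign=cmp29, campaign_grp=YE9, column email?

3

Rows with campaign=cmp29, campaign_grp=YE9 and channel=email: clicks values are 708, 164, 758.
3 rows match — count = 3.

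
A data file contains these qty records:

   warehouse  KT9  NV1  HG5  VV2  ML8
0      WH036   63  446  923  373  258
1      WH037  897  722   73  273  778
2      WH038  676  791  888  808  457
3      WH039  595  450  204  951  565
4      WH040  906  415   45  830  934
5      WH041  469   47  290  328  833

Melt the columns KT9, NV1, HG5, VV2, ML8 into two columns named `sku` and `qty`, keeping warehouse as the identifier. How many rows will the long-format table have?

30

6 warehouse values × 5 melted columns = 30 rows.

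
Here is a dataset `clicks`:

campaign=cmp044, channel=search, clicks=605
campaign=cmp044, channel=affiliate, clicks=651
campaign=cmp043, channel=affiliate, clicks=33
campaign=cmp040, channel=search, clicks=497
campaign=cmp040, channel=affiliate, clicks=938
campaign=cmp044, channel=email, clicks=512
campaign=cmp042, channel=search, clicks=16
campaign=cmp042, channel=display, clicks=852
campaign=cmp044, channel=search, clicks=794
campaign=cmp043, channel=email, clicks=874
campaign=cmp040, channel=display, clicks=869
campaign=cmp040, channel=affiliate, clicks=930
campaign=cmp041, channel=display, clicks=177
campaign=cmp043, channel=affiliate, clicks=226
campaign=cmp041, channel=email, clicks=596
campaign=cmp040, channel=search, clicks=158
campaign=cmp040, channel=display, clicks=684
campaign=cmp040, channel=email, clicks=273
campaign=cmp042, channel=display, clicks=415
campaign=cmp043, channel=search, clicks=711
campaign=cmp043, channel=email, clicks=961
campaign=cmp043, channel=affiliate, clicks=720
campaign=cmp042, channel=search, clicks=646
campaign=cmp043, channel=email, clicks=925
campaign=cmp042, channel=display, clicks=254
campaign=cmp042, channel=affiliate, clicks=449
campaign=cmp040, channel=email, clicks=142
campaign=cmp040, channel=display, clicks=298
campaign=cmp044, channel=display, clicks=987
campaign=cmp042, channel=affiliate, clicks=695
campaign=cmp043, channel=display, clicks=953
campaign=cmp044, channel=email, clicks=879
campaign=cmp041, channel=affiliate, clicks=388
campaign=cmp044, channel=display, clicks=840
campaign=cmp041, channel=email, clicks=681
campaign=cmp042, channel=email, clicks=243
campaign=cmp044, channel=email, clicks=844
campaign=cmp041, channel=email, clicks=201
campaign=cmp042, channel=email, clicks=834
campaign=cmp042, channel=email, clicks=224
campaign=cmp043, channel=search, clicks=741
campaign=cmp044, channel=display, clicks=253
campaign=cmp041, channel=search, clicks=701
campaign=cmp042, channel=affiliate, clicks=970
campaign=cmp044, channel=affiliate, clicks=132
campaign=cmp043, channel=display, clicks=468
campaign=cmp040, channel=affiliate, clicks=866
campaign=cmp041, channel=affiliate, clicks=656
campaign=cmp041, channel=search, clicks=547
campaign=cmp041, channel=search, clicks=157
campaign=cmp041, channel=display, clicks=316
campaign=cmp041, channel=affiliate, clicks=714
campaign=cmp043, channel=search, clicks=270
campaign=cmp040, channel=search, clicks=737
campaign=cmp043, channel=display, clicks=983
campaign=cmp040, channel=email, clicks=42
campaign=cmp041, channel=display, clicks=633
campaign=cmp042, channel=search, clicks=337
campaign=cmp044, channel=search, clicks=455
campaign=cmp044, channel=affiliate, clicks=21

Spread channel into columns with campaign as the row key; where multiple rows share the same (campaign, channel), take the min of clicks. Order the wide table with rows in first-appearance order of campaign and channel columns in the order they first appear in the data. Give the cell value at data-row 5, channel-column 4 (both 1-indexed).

With rows in first-appearance order of campaign, row 5 is campaign=cmp041. channel columns in first-appearance order: search, affiliate, email, display; column 4 is display.
Long rows with campaign=cmp041, channel=display: min(177, 316, 633) = 177.

177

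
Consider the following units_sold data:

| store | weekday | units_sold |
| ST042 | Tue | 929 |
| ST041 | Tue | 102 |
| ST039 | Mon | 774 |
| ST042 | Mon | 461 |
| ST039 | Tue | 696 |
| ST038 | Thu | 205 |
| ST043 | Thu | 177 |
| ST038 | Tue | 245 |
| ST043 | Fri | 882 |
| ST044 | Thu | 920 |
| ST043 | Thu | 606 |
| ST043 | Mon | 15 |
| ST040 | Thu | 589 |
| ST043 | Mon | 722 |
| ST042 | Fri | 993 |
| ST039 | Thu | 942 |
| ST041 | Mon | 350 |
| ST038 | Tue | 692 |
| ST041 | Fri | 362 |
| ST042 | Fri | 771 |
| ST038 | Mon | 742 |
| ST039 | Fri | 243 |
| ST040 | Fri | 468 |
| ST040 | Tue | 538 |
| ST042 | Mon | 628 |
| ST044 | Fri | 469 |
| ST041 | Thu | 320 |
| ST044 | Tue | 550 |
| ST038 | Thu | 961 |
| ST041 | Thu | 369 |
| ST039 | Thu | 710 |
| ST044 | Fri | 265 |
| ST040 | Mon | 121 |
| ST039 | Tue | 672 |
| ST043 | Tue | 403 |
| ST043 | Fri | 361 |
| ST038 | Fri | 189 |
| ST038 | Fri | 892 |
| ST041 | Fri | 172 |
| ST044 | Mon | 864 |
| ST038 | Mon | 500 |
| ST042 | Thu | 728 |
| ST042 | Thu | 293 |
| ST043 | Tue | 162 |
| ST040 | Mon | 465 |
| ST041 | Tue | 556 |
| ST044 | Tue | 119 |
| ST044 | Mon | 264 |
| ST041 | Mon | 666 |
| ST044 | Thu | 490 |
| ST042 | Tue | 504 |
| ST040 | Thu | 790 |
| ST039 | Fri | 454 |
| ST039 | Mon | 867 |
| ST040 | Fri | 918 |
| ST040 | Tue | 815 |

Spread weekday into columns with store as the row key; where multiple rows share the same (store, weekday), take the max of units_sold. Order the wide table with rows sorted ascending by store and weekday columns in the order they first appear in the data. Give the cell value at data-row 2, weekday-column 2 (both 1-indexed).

With rows sorted ascending by store, row 2 is store=ST039. weekday columns in first-appearance order: Tue, Mon, Thu, Fri; column 2 is Mon.
Long rows with store=ST039, weekday=Mon: max(774, 867) = 867.

867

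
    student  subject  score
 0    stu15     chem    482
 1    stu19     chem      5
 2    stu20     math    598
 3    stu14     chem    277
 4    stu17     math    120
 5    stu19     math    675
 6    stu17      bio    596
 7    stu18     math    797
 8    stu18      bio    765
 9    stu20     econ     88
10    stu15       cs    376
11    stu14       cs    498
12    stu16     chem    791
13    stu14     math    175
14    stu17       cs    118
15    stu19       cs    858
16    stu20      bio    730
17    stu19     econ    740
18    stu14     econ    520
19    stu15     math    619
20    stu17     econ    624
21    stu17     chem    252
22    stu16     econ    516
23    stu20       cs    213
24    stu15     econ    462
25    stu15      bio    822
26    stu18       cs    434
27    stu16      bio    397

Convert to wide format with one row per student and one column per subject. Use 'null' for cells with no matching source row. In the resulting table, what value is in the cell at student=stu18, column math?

The long row with student=stu18, subject=math has score=797.

797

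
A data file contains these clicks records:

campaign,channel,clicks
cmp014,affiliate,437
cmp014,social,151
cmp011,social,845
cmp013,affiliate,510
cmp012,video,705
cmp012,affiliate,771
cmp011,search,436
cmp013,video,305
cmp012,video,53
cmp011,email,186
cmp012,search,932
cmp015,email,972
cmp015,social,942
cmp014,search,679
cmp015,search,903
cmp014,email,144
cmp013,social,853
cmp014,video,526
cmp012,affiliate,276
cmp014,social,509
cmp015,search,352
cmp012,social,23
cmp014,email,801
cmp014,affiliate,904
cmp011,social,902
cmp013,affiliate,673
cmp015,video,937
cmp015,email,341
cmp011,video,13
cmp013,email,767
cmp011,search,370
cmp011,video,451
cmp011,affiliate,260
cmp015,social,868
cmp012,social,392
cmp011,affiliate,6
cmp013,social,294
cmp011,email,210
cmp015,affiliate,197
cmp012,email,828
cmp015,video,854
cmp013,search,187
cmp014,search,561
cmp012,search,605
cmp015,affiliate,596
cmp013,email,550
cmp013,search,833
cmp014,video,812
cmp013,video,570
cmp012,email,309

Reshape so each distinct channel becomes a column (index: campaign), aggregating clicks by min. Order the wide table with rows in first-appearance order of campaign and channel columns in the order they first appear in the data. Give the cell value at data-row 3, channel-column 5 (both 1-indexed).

With rows in first-appearance order of campaign, row 3 is campaign=cmp013. channel columns in first-appearance order: affiliate, social, video, search, email; column 5 is email.
Long rows with campaign=cmp013, channel=email: min(767, 550) = 550.

550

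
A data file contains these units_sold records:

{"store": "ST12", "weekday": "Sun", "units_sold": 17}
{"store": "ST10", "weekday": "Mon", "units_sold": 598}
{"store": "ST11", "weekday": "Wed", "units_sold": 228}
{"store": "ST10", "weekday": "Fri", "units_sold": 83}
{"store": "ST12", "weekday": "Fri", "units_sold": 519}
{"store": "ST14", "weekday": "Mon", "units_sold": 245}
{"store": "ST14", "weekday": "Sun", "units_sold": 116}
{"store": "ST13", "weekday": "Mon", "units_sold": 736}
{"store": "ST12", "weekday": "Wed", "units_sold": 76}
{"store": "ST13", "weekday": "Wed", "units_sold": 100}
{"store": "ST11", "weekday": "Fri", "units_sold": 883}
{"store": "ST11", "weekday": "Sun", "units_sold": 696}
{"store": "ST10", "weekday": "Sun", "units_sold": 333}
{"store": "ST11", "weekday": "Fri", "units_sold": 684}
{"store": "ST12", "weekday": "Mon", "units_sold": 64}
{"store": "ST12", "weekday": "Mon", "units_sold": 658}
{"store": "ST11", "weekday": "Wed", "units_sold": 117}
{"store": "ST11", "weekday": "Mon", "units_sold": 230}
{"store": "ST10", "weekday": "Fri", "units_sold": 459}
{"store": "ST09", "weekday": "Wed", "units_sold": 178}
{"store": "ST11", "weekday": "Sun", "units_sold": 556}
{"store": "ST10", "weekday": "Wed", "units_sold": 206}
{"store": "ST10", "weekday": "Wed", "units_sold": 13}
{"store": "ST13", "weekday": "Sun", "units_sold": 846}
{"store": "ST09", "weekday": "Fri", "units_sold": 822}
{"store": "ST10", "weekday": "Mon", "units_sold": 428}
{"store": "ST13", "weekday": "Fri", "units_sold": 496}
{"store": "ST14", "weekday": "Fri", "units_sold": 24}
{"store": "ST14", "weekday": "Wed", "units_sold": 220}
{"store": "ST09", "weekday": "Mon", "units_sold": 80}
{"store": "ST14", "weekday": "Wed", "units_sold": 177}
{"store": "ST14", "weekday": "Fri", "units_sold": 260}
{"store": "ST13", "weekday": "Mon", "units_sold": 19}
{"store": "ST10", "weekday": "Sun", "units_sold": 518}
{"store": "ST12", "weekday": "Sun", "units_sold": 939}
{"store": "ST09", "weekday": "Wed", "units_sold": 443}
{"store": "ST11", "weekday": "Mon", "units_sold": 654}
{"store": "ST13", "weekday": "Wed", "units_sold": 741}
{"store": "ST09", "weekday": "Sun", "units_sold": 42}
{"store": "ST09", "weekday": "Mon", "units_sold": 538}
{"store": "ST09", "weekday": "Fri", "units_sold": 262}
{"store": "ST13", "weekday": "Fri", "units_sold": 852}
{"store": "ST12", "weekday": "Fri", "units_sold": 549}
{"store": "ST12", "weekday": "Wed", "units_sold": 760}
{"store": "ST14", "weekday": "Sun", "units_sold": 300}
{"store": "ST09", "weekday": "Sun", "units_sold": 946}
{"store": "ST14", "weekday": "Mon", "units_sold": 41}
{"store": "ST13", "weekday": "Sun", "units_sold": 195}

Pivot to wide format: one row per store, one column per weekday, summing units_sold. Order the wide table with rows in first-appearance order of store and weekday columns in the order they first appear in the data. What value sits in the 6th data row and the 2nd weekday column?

With rows in first-appearance order of store, row 6 is store=ST09. weekday columns in first-appearance order: Sun, Mon, Wed, Fri; column 2 is Mon.
Long rows with store=ST09, weekday=Mon: 80 + 538 = 618.

618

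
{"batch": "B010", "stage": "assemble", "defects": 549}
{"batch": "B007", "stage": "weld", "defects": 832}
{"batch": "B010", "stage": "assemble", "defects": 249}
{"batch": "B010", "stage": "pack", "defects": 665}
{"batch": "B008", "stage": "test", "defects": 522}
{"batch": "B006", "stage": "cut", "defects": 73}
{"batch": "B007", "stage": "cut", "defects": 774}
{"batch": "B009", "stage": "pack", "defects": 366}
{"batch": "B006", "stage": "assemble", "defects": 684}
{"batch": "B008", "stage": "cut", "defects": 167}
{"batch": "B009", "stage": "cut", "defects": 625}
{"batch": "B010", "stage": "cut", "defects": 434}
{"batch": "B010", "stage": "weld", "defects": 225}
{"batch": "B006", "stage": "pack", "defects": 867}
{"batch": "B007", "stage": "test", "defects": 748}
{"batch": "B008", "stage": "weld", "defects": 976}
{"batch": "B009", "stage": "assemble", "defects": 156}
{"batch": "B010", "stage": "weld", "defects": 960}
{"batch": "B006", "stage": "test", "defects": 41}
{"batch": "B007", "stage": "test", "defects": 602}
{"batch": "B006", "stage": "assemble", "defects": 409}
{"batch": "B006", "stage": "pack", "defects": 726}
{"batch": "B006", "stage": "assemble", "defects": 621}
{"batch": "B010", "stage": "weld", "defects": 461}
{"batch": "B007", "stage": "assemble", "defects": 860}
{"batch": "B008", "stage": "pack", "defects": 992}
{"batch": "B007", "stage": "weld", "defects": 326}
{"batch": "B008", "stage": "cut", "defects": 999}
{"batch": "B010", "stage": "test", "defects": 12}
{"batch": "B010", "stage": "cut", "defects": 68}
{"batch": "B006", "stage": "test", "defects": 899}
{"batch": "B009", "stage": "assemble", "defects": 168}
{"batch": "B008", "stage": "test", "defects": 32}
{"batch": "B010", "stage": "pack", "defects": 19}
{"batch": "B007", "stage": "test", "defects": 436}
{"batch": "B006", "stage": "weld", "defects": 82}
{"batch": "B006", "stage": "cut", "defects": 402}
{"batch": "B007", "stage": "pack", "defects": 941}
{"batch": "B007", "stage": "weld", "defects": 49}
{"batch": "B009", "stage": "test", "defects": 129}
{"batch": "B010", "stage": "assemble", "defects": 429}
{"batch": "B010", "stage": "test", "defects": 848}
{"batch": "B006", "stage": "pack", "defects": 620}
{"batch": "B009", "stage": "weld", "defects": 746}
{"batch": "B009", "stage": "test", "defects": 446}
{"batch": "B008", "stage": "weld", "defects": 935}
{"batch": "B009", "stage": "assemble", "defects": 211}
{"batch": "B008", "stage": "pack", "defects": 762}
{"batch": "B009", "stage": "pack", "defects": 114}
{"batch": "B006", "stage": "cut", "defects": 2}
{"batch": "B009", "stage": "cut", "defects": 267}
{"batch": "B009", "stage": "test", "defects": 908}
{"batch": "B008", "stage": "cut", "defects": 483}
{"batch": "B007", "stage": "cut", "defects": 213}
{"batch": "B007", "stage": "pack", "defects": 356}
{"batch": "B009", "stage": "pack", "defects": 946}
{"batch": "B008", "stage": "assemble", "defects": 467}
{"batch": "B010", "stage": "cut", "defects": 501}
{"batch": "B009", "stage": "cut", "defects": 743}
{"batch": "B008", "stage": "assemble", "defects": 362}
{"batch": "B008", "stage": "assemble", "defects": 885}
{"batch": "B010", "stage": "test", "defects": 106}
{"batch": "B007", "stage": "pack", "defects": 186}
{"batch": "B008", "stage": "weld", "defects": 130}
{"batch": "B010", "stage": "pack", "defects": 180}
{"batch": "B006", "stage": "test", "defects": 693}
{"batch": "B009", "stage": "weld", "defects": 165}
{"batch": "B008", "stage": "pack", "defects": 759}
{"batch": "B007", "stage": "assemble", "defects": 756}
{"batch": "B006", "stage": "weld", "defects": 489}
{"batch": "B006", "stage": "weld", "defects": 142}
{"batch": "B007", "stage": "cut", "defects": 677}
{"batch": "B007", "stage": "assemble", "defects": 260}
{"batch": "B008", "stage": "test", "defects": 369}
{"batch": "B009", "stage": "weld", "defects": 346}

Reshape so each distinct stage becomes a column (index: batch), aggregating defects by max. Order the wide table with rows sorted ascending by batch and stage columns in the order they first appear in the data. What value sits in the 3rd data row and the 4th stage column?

522

With rows sorted ascending by batch, row 3 is batch=B008. stage columns in first-appearance order: assemble, weld, pack, test, cut; column 4 is test.
Long rows with batch=B008, stage=test: max(522, 32, 369) = 522.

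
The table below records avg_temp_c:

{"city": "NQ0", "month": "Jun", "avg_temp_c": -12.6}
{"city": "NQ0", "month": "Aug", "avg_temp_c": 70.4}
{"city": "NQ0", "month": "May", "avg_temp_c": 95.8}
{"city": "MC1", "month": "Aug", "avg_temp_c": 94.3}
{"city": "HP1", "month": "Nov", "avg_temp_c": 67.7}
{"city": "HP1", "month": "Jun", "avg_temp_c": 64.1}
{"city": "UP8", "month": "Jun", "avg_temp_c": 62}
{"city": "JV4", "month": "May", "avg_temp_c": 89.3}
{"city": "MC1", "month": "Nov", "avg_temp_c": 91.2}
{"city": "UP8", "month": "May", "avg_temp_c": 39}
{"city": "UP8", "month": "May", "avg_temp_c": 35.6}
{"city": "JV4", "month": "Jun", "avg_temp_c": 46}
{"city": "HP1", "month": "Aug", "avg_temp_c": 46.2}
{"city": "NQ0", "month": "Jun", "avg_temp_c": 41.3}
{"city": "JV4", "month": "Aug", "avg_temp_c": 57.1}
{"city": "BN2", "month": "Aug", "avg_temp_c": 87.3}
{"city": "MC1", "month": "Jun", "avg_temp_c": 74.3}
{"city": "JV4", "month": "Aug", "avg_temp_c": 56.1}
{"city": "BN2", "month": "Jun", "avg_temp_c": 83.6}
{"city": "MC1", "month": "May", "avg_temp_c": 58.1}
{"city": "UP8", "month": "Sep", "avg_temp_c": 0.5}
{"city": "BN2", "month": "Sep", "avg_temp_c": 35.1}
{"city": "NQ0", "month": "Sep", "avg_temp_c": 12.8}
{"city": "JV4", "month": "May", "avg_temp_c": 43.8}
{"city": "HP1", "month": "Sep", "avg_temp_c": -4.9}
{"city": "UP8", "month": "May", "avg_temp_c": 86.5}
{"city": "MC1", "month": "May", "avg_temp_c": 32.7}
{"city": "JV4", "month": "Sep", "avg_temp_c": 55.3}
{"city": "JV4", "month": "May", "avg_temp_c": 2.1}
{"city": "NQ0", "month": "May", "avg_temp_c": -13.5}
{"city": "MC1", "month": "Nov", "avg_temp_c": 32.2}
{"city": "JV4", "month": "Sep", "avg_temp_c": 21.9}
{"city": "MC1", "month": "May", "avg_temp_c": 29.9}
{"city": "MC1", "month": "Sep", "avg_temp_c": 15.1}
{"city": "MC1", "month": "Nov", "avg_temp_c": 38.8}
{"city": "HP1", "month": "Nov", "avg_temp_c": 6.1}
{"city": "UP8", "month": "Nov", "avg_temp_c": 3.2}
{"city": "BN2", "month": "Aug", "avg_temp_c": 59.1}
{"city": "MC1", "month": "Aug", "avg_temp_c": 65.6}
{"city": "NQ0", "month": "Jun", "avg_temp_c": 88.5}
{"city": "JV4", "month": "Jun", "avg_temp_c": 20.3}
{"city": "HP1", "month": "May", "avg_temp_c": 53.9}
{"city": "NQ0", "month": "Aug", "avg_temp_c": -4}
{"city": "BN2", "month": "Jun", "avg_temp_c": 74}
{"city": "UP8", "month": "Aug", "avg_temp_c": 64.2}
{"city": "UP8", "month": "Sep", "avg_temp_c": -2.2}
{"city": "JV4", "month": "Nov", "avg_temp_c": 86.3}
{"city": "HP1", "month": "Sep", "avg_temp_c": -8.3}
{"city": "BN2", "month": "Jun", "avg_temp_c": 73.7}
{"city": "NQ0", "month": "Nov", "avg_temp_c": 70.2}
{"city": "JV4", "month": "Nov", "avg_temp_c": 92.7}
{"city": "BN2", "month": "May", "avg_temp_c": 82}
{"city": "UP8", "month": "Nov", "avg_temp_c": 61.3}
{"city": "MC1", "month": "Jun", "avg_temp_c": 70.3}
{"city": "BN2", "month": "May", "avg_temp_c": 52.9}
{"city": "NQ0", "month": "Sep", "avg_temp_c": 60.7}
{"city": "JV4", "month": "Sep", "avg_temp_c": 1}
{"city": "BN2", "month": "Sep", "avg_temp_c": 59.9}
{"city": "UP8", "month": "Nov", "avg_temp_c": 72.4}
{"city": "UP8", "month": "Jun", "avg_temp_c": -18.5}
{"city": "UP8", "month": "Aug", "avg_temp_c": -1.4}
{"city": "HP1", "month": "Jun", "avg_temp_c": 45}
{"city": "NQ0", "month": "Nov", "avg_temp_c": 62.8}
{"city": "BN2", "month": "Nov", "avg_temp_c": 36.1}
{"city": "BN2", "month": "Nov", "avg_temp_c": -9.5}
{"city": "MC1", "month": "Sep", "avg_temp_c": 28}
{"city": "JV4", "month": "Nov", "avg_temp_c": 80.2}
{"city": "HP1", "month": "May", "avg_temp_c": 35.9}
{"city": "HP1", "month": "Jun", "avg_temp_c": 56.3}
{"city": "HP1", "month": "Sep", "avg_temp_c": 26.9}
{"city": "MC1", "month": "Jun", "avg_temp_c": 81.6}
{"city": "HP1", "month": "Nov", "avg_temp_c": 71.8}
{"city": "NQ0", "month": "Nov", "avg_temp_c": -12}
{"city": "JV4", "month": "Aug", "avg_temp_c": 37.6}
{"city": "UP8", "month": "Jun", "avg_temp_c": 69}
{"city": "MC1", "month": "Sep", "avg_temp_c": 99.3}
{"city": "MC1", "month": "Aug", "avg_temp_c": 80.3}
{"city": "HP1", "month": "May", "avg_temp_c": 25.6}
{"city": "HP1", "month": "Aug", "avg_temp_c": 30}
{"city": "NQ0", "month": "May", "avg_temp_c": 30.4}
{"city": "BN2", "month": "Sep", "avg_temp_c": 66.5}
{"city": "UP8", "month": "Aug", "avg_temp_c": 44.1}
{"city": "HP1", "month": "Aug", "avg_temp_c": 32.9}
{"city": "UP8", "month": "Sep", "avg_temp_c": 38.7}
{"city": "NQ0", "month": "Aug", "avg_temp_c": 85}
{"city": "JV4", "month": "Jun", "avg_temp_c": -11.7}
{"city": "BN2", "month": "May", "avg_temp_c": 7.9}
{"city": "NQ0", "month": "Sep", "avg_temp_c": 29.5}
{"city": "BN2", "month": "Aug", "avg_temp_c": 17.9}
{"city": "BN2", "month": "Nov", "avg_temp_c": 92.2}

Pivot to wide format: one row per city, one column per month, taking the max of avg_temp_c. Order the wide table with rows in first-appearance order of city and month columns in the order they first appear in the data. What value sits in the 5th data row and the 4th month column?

92.7

With rows in first-appearance order of city, row 5 is city=JV4. month columns in first-appearance order: Jun, Aug, May, Nov, Sep; column 4 is Nov.
Long rows with city=JV4, month=Nov: max(86.3, 92.7, 80.2) = 92.7.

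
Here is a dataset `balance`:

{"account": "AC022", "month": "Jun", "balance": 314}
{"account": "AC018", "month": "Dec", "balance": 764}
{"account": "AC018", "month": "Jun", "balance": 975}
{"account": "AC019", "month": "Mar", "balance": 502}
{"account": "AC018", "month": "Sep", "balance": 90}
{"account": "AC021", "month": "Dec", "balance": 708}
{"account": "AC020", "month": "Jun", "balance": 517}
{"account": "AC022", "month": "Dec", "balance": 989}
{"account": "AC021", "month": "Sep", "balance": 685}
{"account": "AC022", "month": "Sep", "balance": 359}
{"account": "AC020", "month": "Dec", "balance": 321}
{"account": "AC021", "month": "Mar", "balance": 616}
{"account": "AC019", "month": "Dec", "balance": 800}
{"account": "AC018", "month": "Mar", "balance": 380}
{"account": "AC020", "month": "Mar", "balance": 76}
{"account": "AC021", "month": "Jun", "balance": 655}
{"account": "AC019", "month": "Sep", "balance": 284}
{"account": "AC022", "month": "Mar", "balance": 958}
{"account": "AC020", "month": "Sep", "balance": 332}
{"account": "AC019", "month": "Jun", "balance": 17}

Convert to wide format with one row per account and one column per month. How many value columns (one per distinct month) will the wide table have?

4

4 distinct month values: Mar, Jun, Dec, Sep.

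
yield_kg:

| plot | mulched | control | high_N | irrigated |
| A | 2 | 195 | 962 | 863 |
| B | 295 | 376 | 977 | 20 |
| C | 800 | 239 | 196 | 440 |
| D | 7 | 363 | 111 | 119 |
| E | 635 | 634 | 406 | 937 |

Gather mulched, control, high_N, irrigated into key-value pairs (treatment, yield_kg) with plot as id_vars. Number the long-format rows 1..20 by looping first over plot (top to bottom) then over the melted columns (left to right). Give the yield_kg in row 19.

406

20 rows total (5 × 4). Row 19: index ⌊(19-1)/4⌋ = 4 into plot → E; (19-1) mod 4 = 2 into the melted columns → high_N.
So row 19 is (E, high_N, 406); yield_kg = 406.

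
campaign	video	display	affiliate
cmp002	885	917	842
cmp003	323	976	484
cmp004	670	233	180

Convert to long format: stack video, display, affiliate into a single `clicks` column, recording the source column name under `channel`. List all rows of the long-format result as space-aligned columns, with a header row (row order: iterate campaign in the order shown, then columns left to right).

campaign  channel    clicks
cmp002    video      885   
cmp002    display    917   
cmp002    affiliate  842   
cmp003    video      323   
cmp003    display    976   
cmp003    affiliate  484   
cmp004    video      670   
cmp004    display    233   
cmp004    affiliate  180   

Each (campaign, column) pair becomes one row: 3 × 3 = 9 rows.
For example, (cmp002, video) → clicks=885.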